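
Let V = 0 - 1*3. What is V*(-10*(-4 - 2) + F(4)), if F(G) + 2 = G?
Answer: -186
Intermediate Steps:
F(G) = -2 + G
V = -3 (V = 0 - 3 = -3)
V*(-10*(-4 - 2) + F(4)) = -3*(-10*(-4 - 2) + (-2 + 4)) = -3*(-10*(-6) + 2) = -3*(60 + 2) = -3*62 = -186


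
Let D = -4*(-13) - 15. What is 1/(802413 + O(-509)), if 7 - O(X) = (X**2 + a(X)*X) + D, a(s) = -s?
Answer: 1/802383 ≈ 1.2463e-6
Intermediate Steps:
D = 37 (D = 52 - 15 = 37)
O(X) = -30 (O(X) = 7 - ((X**2 + (-X)*X) + 37) = 7 - ((X**2 - X**2) + 37) = 7 - (0 + 37) = 7 - 1*37 = 7 - 37 = -30)
1/(802413 + O(-509)) = 1/(802413 - 30) = 1/802383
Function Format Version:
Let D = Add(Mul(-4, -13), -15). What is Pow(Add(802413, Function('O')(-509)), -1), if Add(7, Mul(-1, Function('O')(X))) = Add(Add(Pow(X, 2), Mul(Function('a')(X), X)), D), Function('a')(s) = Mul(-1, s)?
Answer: Rational(1, 802383) ≈ 1.2463e-6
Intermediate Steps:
D = 37 (D = Add(52, -15) = 37)
Function('O')(X) = -30 (Function('O')(X) = Add(7, Mul(-1, Add(Add(Pow(X, 2), Mul(Mul(-1, X), X)), 37))) = Add(7, Mul(-1, Add(Add(Pow(X, 2), Mul(-1, Pow(X, 2))), 37))) = Add(7, Mul(-1, Add(0, 37))) = Add(7, Mul(-1, 37)) = Add(7, -37) = -30)
Pow(Add(802413, Function('O')(-509)), -1) = Pow(Add(802413, -30), -1) = Pow(802383, -1) = Rational(1, 802383)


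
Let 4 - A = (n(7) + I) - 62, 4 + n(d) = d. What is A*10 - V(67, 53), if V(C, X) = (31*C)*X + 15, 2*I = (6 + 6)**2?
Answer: -110186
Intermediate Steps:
n(d) = -4 + d
I = 72 (I = (6 + 6)**2/2 = (1/2)*12**2 = (1/2)*144 = 72)
A = -9 (A = 4 - (((-4 + 7) + 72) - 62) = 4 - ((3 + 72) - 62) = 4 - (75 - 62) = 4 - 1*13 = 4 - 13 = -9)
V(C, X) = 15 + 31*C*X (V(C, X) = 31*C*X + 15 = 15 + 31*C*X)
A*10 - V(67, 53) = -9*10 - (15 + 31*67*53) = -90 - (15 + 110081) = -90 - 1*110096 = -90 - 110096 = -110186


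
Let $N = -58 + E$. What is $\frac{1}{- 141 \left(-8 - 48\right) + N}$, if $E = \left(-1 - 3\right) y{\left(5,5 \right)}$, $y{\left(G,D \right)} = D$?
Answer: $\frac{1}{7818} \approx 0.00012791$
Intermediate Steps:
$E = -20$ ($E = \left(-1 - 3\right) 5 = \left(-4\right) 5 = -20$)
$N = -78$ ($N = -58 - 20 = -78$)
$\frac{1}{- 141 \left(-8 - 48\right) + N} = \frac{1}{- 141 \left(-8 - 48\right) - 78} = \frac{1}{\left(-141\right) \left(-56\right) - 78} = \frac{1}{7896 - 78} = \frac{1}{7818}$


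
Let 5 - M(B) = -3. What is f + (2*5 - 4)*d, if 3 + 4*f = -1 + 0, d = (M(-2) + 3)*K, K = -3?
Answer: -199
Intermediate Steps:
M(B) = 8 (M(B) = 5 - 1*(-3) = 5 + 3 = 8)
d = -33 (d = (8 + 3)*(-3) = 11*(-3) = -33)
f = -1 (f = -3/4 + (-1 + 0)/4 = -3/4 + (1/4)*(-1) = -3/4 - 1/4 = -1)
f + (2*5 - 4)*d = -1 + (2*5 - 4)*(-33) = -1 + (10 - 4)*(-33) = -1 + 6*(-33) = -1 - 198 = -199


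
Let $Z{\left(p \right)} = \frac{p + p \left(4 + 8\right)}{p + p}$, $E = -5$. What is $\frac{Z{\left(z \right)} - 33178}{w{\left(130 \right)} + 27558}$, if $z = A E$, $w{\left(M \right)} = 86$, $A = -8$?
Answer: $- \frac{66343}{55288} \approx -1.2$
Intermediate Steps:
$z = 40$ ($z = \left(-8\right) \left(-5\right) = 40$)
$Z{\left(p \right)} = \frac{13}{2}$ ($Z{\left(p \right)} = \frac{p + p 12}{2 p} = \left(p + 12 p\right) \frac{1}{2 p} = 13 p \frac{1}{2 p} = \frac{13}{2}$)
$\frac{Z{\left(z \right)} - 33178}{w{\left(130 \right)} + 27558} = \frac{\frac{13}{2} - 33178}{86 + 27558} = - \frac{66343}{2 \cdot 27644} = \left(- \frac{66343}{2}\right) \frac{1}{27644} = - \frac{66343}{55288}$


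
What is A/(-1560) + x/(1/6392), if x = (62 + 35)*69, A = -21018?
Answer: 11123234063/260 ≈ 4.2782e+7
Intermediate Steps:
x = 6693 (x = 97*69 = 6693)
A/(-1560) + x/(1/6392) = -21018/(-1560) + 6693/(1/6392) = -21018*(-1/1560) + 6693/(1/6392) = 3503/260 + 6693*6392 = 3503/260 + 42781656 = 11123234063/260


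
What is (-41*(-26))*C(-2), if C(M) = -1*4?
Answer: -4264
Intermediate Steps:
C(M) = -4
(-41*(-26))*C(-2) = -41*(-26)*(-4) = 1066*(-4) = -4264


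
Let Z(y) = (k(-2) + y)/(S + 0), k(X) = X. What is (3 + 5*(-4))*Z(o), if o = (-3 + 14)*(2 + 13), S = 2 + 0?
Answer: -2771/2 ≈ -1385.5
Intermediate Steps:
S = 2
o = 165 (o = 11*15 = 165)
Z(y) = -1 + y/2 (Z(y) = (-2 + y)/(2 + 0) = (-2 + y)/2 = (-2 + y)*(½) = -1 + y/2)
(3 + 5*(-4))*Z(o) = (3 + 5*(-4))*(-1 + (½)*165) = (3 - 20)*(-1 + 165/2) = -17*163/2 = -2771/2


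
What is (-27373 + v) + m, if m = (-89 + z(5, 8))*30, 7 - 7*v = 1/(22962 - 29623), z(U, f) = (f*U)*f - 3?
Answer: -957345563/46627 ≈ -20532.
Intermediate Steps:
z(U, f) = -3 + U*f**2 (z(U, f) = (U*f)*f - 3 = U*f**2 - 3 = -3 + U*f**2)
v = 46628/46627 (v = 1 - 1/(7*(22962 - 29623)) = 1 - 1/7/(-6661) = 1 - 1/7*(-1/6661) = 1 + 1/46627 = 46628/46627 ≈ 1.0000)
m = 6840 (m = (-89 + (-3 + 5*8**2))*30 = (-89 + (-3 + 5*64))*30 = (-89 + (-3 + 320))*30 = (-89 + 317)*30 = 228*30 = 6840)
(-27373 + v) + m = (-27373 + 46628/46627) + 6840 = -1276274243/46627 + 6840 = -957345563/46627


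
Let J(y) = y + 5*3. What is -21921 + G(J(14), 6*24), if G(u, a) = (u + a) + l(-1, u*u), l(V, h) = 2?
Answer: -21746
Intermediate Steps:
J(y) = 15 + y (J(y) = y + 15 = 15 + y)
G(u, a) = 2 + a + u (G(u, a) = (u + a) + 2 = (a + u) + 2 = 2 + a + u)
-21921 + G(J(14), 6*24) = -21921 + (2 + 6*24 + (15 + 14)) = -21921 + (2 + 144 + 29) = -21921 + 175 = -21746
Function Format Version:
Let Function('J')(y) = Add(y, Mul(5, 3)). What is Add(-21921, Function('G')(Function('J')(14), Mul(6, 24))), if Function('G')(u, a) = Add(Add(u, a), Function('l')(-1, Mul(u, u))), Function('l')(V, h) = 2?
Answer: -21746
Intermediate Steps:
Function('J')(y) = Add(15, y) (Function('J')(y) = Add(y, 15) = Add(15, y))
Function('G')(u, a) = Add(2, a, u) (Function('G')(u, a) = Add(Add(u, a), 2) = Add(Add(a, u), 2) = Add(2, a, u))
Add(-21921, Function('G')(Function('J')(14), Mul(6, 24))) = Add(-21921, Add(2, Mul(6, 24), Add(15, 14))) = Add(-21921, Add(2, 144, 29)) = Add(-21921, 175) = -21746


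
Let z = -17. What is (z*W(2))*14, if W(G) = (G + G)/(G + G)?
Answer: -238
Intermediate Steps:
W(G) = 1 (W(G) = (2*G)/((2*G)) = (2*G)*(1/(2*G)) = 1)
(z*W(2))*14 = -17*1*14 = -17*14 = -238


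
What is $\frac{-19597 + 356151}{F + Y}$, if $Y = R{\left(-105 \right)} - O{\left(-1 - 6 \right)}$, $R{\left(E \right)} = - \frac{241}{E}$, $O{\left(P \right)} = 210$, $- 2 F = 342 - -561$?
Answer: $- \frac{70676340}{138433} \approx -510.55$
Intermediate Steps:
$F = - \frac{903}{2}$ ($F = - \frac{342 - -561}{2} = - \frac{342 + 561}{2} = \left(- \frac{1}{2}\right) 903 = - \frac{903}{2} \approx -451.5$)
$Y = - \frac{21809}{105}$ ($Y = - \frac{241}{-105} - 210 = \left(-241\right) \left(- \frac{1}{105}\right) - 210 = \frac{241}{105} - 210 = - \frac{21809}{105} \approx -207.7$)
$\frac{-19597 + 356151}{F + Y} = \frac{-19597 + 356151}{- \frac{903}{2} - \frac{21809}{105}} = \frac{336554}{- \frac{138433}{210}} = 336554 \left(- \frac{210}{138433}\right) = - \frac{70676340}{138433}$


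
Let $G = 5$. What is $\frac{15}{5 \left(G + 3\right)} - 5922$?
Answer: $- \frac{47373}{8} \approx -5921.6$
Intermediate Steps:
$\frac{15}{5 \left(G + 3\right)} - 5922 = \frac{15}{5 \left(5 + 3\right)} - 5922 = \frac{15}{5 \cdot 8} - 5922 = \frac{15}{40} - 5922 = 15 \cdot \frac{1}{40} - 5922 = \frac{3}{8} - 5922 = - \frac{47373}{8}$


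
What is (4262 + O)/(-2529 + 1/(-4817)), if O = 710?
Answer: -11975062/6091097 ≈ -1.9660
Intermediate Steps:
(4262 + O)/(-2529 + 1/(-4817)) = (4262 + 710)/(-2529 + 1/(-4817)) = 4972/(-2529 - 1/4817) = 4972/(-12182194/4817) = 4972*(-4817/12182194) = -11975062/6091097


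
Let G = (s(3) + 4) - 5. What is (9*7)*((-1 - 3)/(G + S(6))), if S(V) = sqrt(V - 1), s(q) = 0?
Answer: -63 - 63*sqrt(5) ≈ -203.87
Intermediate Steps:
S(V) = sqrt(-1 + V)
G = -1 (G = (0 + 4) - 5 = 4 - 5 = -1)
(9*7)*((-1 - 3)/(G + S(6))) = (9*7)*((-1 - 3)/(-1 + sqrt(-1 + 6))) = 63*(-4/(-1 + sqrt(5))) = -252/(-1 + sqrt(5))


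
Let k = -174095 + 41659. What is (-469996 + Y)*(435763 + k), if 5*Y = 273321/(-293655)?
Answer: -69773667790195089/489425 ≈ -1.4256e+11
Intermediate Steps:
Y = -91107/489425 (Y = (273321/(-293655))/5 = (273321*(-1/293655))/5 = (1/5)*(-91107/97885) = -91107/489425 ≈ -0.18615)
k = -132436
(-469996 + Y)*(435763 + k) = (-469996 - 91107/489425)*(435763 - 132436) = -230027883407/489425*303327 = -69773667790195089/489425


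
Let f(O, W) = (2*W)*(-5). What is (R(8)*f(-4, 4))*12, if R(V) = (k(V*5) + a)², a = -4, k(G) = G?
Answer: -622080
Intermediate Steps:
f(O, W) = -10*W
R(V) = (-4 + 5*V)² (R(V) = (V*5 - 4)² = (5*V - 4)² = (-4 + 5*V)²)
(R(8)*f(-4, 4))*12 = ((-4 + 5*8)²*(-10*4))*12 = ((-4 + 40)²*(-40))*12 = (36²*(-40))*12 = (1296*(-40))*12 = -51840*12 = -622080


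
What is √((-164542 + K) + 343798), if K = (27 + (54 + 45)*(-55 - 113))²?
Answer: √275905281 ≈ 16610.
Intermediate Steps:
K = 275726025 (K = (27 + 99*(-168))² = (27 - 16632)² = (-16605)² = 275726025)
√((-164542 + K) + 343798) = √((-164542 + 275726025) + 343798) = √(275561483 + 343798) = √275905281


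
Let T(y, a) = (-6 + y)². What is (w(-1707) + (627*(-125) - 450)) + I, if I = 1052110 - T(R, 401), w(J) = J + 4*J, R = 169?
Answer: 938181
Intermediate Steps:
w(J) = 5*J
I = 1025541 (I = 1052110 - (-6 + 169)² = 1052110 - 1*163² = 1052110 - 1*26569 = 1052110 - 26569 = 1025541)
(w(-1707) + (627*(-125) - 450)) + I = (5*(-1707) + (627*(-125) - 450)) + 1025541 = (-8535 + (-78375 - 450)) + 1025541 = (-8535 - 78825) + 1025541 = -87360 + 1025541 = 938181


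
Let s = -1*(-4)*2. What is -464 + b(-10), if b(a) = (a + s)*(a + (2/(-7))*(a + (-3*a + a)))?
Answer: -3068/7 ≈ -438.29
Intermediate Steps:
s = 8 (s = 4*2 = 8)
b(a) = 9*a*(8 + a)/7 (b(a) = (a + 8)*(a + (2/(-7))*(a + (-3*a + a))) = (8 + a)*(a + (2*(-⅐))*(a - 2*a)) = (8 + a)*(a - (-2)*a/7) = (8 + a)*(a + 2*a/7) = (8 + a)*(9*a/7) = 9*a*(8 + a)/7)
-464 + b(-10) = -464 + (9/7)*(-10)*(8 - 10) = -464 + (9/7)*(-10)*(-2) = -464 + 180/7 = -3068/7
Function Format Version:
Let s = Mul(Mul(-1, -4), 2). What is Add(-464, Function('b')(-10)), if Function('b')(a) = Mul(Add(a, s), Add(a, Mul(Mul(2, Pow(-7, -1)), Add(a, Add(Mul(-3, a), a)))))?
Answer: Rational(-3068, 7) ≈ -438.29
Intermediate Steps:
s = 8 (s = Mul(4, 2) = 8)
Function('b')(a) = Mul(Rational(9, 7), a, Add(8, a)) (Function('b')(a) = Mul(Add(a, 8), Add(a, Mul(Mul(2, Pow(-7, -1)), Add(a, Add(Mul(-3, a), a))))) = Mul(Add(8, a), Add(a, Mul(Mul(2, Rational(-1, 7)), Add(a, Mul(-2, a))))) = Mul(Add(8, a), Add(a, Mul(Rational(-2, 7), Mul(-1, a)))) = Mul(Add(8, a), Add(a, Mul(Rational(2, 7), a))) = Mul(Add(8, a), Mul(Rational(9, 7), a)) = Mul(Rational(9, 7), a, Add(8, a)))
Add(-464, Function('b')(-10)) = Add(-464, Mul(Rational(9, 7), -10, Add(8, -10))) = Add(-464, Mul(Rational(9, 7), -10, -2)) = Add(-464, Rational(180, 7)) = Rational(-3068, 7)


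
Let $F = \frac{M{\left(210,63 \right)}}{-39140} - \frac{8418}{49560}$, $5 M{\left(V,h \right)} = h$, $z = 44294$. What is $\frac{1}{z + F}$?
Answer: $\frac{40412050}{1790004465513} \approx 2.2577 \cdot 10^{-5}$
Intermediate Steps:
$M{\left(V,h \right)} = \frac{h}{5}$
$F = - \frac{6877187}{40412050}$ ($F = \frac{\frac{1}{5} \cdot 63}{-39140} - \frac{8418}{49560} = \frac{63}{5} \left(- \frac{1}{39140}\right) - \frac{1403}{8260} = - \frac{63}{195700} - \frac{1403}{8260} = - \frac{6877187}{40412050} \approx -0.17018$)
$\frac{1}{z + F} = \frac{1}{44294 - \frac{6877187}{40412050}} = \frac{1}{\frac{1790004465513}{40412050}} = \frac{40412050}{1790004465513}$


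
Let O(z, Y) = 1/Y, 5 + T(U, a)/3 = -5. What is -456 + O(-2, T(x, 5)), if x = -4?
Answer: -13681/30 ≈ -456.03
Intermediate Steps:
T(U, a) = -30 (T(U, a) = -15 + 3*(-5) = -15 - 15 = -30)
-456 + O(-2, T(x, 5)) = -456 + 1/(-30) = -456 - 1/30 = -13681/30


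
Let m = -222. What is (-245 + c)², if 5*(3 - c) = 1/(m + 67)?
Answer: 35174627401/600625 ≈ 58563.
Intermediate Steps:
c = 2326/775 (c = 3 - 1/(5*(-222 + 67)) = 3 - ⅕/(-155) = 3 - ⅕*(-1/155) = 3 + 1/775 = 2326/775 ≈ 3.0013)
(-245 + c)² = (-245 + 2326/775)² = (-187549/775)² = 35174627401/600625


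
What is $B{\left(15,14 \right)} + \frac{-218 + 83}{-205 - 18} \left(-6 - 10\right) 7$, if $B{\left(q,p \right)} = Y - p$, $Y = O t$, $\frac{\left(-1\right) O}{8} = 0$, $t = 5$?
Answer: $- \frac{18242}{223} \approx -81.803$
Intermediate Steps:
$O = 0$ ($O = \left(-8\right) 0 = 0$)
$Y = 0$ ($Y = 0 \cdot 5 = 0$)
$B{\left(q,p \right)} = - p$ ($B{\left(q,p \right)} = 0 - p = - p$)
$B{\left(15,14 \right)} + \frac{-218 + 83}{-205 - 18} \left(-6 - 10\right) 7 = \left(-1\right) 14 + \frac{-218 + 83}{-205 - 18} \left(-6 - 10\right) 7 = -14 + - \frac{135}{-223} \left(\left(-16\right) 7\right) = -14 + \left(-135\right) \left(- \frac{1}{223}\right) \left(-112\right) = -14 + \frac{135}{223} \left(-112\right) = -14 - \frac{15120}{223} = - \frac{18242}{223}$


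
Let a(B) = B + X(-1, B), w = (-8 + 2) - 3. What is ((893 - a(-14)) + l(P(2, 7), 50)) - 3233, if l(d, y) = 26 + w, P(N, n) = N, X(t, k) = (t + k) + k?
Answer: -2280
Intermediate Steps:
X(t, k) = t + 2*k (X(t, k) = (k + t) + k = t + 2*k)
w = -9 (w = -6 - 3 = -9)
l(d, y) = 17 (l(d, y) = 26 - 9 = 17)
a(B) = -1 + 3*B (a(B) = B + (-1 + 2*B) = -1 + 3*B)
((893 - a(-14)) + l(P(2, 7), 50)) - 3233 = ((893 - (-1 + 3*(-14))) + 17) - 3233 = ((893 - (-1 - 42)) + 17) - 3233 = ((893 - 1*(-43)) + 17) - 3233 = ((893 + 43) + 17) - 3233 = (936 + 17) - 3233 = 953 - 3233 = -2280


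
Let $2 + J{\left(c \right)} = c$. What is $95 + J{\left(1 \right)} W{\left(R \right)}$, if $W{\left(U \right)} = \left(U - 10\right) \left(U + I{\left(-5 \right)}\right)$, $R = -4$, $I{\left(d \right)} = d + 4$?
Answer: $25$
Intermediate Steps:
$I{\left(d \right)} = 4 + d$
$J{\left(c \right)} = -2 + c$
$W{\left(U \right)} = \left(-1 + U\right) \left(-10 + U\right)$ ($W{\left(U \right)} = \left(U - 10\right) \left(U + \left(4 - 5\right)\right) = \left(-10 + U\right) \left(U - 1\right) = \left(-10 + U\right) \left(-1 + U\right) = \left(-1 + U\right) \left(-10 + U\right)$)
$95 + J{\left(1 \right)} W{\left(R \right)} = 95 + \left(-2 + 1\right) \left(10 + \left(-4\right)^{2} - -44\right) = 95 - \left(10 + 16 + 44\right) = 95 - 70 = 25$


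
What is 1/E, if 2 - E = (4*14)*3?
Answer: -1/166 ≈ -0.0060241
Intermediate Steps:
E = -166 (E = 2 - 4*14*3 = 2 - 56*3 = 2 - 1*168 = 2 - 168 = -166)
1/E = 1/(-166) = -1/166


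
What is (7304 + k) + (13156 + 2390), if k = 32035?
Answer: 54885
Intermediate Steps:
(7304 + k) + (13156 + 2390) = (7304 + 32035) + (13156 + 2390) = 39339 + 15546 = 54885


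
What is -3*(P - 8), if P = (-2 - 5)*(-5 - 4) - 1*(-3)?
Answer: -174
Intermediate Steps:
P = 66 (P = -7*(-9) + 3 = 63 + 3 = 66)
-3*(P - 8) = -3*(66 - 8) = -3*58 = -174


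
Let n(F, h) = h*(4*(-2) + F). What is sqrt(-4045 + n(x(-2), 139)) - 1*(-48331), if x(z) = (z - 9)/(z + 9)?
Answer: 48331 + 2*I*sqrt(65849)/7 ≈ 48331.0 + 73.317*I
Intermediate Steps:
x(z) = (-9 + z)/(9 + z)
n(F, h) = h*(-8 + F)
sqrt(-4045 + n(x(-2), 139)) - 1*(-48331) = sqrt(-4045 + 139*(-8 + (-9 - 2)/(9 - 2))) - 1*(-48331) = sqrt(-4045 + 139*(-8 - 11/7)) + 48331 = sqrt(-4045 + 139*(-67/7)) + 48331 = sqrt(-4045 - 9313/7) + 48331 = sqrt(-37628/7) + 48331 = 2*I*sqrt(65849)/7 + 48331 = 48331 + 2*I*sqrt(65849)/7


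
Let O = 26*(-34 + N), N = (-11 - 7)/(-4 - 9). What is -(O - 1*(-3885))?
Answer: -3037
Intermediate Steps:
N = 18/13 (N = -18/(-13) = -18*(-1/13) = 18/13 ≈ 1.3846)
O = -848 (O = 26*(-34 + 18/13) = 26*(-424/13) = -848)
-(O - 1*(-3885)) = -(-848 - 1*(-3885)) = -(-848 + 3885) = -1*3037 = -3037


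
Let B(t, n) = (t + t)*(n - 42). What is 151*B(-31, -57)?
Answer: 926838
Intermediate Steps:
B(t, n) = 2*t*(-42 + n) (B(t, n) = (2*t)*(-42 + n) = 2*t*(-42 + n))
151*B(-31, -57) = 151*(2*(-31)*(-42 - 57)) = 151*(2*(-31)*(-99)) = 151*6138 = 926838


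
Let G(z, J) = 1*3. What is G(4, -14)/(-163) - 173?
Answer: -28202/163 ≈ -173.02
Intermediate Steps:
G(z, J) = 3
G(4, -14)/(-163) - 173 = 3/(-163) - 173 = -1/163*3 - 173 = -3/163 - 173 = -28202/163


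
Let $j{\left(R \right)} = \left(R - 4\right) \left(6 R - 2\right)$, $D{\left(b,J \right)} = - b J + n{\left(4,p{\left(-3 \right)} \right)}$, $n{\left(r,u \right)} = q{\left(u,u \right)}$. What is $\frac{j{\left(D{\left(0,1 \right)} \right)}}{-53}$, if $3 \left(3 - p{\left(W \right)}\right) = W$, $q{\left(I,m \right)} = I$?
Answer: $0$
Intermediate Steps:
$p{\left(W \right)} = 3 - \frac{W}{3}$
$n{\left(r,u \right)} = u$
$D{\left(b,J \right)} = 4 - J b$ ($D{\left(b,J \right)} = - b J + \left(3 - -1\right) = - J b + \left(3 + 1\right) = - J b + 4 = 4 - J b$)
$j{\left(R \right)} = \left(-4 + R\right) \left(-2 + 6 R\right)$
$\frac{j{\left(D{\left(0,1 \right)} \right)}}{-53} = \frac{8 - 26 \left(4 - 1 \cdot 0\right) + 6 \left(4 - 1 \cdot 0\right)^{2}}{-53} = - \frac{8 - 26 \left(4 + 0\right) + 6 \left(4 + 0\right)^{2}}{53} = - \frac{8 - 104 + 6 \cdot 4^{2}}{53} = - \frac{8 - 104 + 6 \cdot 16}{53} = - \frac{8 - 104 + 96}{53} = \left(- \frac{1}{53}\right) 0 = 0$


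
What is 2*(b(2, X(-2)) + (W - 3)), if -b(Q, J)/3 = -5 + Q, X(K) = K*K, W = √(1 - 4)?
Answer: 12 + 2*I*√3 ≈ 12.0 + 3.4641*I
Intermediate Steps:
W = I*√3 (W = √(-3) = I*√3 ≈ 1.732*I)
X(K) = K²
b(Q, J) = 15 - 3*Q (b(Q, J) = -3*(-5 + Q) = 15 - 3*Q)
2*(b(2, X(-2)) + (W - 3)) = 2*((15 - 3*2) + (I*√3 - 3)) = 2*((15 - 6) + (-3 + I*√3)) = 2*(9 + (-3 + I*√3)) = 2*(6 + I*√3) = 12 + 2*I*√3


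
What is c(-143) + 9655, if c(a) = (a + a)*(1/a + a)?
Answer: 50555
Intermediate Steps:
c(a) = 2*a*(a + 1/a) (c(a) = (2*a)*(a + 1/a) = 2*a*(a + 1/a))
c(-143) + 9655 = (2 + 2*(-143)²) + 9655 = (2 + 2*20449) + 9655 = (2 + 40898) + 9655 = 40900 + 9655 = 50555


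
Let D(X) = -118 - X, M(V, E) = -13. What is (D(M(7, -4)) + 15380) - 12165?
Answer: 3110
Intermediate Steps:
(D(M(7, -4)) + 15380) - 12165 = ((-118 - 1*(-13)) + 15380) - 12165 = ((-118 + 13) + 15380) - 12165 = (-105 + 15380) - 12165 = 15275 - 12165 = 3110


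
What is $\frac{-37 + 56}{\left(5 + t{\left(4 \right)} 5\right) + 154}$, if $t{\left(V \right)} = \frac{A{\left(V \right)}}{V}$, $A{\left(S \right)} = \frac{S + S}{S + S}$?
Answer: $\frac{76}{641} \approx 0.11856$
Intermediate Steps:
$A{\left(S \right)} = 1$ ($A{\left(S \right)} = \frac{2 S}{2 S} = 2 S \frac{1}{2 S} = 1$)
$t{\left(V \right)} = \frac{1}{V}$ ($t{\left(V \right)} = 1 \frac{1}{V} = \frac{1}{V}$)
$\frac{-37 + 56}{\left(5 + t{\left(4 \right)} 5\right) + 154} = \frac{-37 + 56}{\left(5 + \frac{1}{4} \cdot 5\right) + 154} = \frac{19}{\left(5 + \frac{1}{4} \cdot 5\right) + 154} = \frac{19}{\left(5 + \frac{5}{4}\right) + 154} = \frac{19}{\frac{25}{4} + 154} = \frac{19}{\frac{641}{4}} = 19 \cdot \frac{4}{641} = \frac{76}{641}$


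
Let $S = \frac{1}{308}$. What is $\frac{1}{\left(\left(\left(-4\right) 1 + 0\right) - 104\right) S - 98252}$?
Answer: $- \frac{77}{7565431} \approx -1.0178 \cdot 10^{-5}$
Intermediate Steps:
$S = \frac{1}{308} \approx 0.0032468$
$\frac{1}{\left(\left(\left(-4\right) 1 + 0\right) - 104\right) S - 98252} = \frac{1}{\left(\left(\left(-4\right) 1 + 0\right) - 104\right) \frac{1}{308} - 98252} = \frac{1}{\left(\left(-4 + 0\right) - 104\right) \frac{1}{308} - 98252} = \frac{1}{\left(-4 - 104\right) \frac{1}{308} - 98252} = \frac{1}{\left(-108\right) \frac{1}{308} - 98252} = \frac{1}{- \frac{27}{77} - 98252} = \frac{1}{- \frac{7565431}{77}} = - \frac{77}{7565431}$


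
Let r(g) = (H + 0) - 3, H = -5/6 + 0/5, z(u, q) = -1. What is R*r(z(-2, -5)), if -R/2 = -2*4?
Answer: -184/3 ≈ -61.333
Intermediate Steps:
H = -⅚ (H = -5*⅙ + 0*(⅕) = -⅚ + 0 = -⅚ ≈ -0.83333)
R = 16 (R = -(-4)*4 = -2*(-8) = 16)
r(g) = -23/6 (r(g) = (-⅚ + 0) - 3 = -⅚ - 3 = -23/6)
R*r(z(-2, -5)) = 16*(-23/6) = -184/3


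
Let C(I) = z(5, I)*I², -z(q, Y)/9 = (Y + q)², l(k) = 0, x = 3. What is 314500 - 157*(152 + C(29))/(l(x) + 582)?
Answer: 778364042/291 ≈ 2.6748e+6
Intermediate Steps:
z(q, Y) = -9*(Y + q)²
C(I) = -9*I²*(5 + I)² (C(I) = (-9*(I + 5)²)*I² = (-9*(5 + I)²)*I² = -9*I²*(5 + I)²)
314500 - 157*(152 + C(29))/(l(x) + 582) = 314500 - 157*(152 - 9*29²*(5 + 29)²)/(0 + 582) = 314500 - 157*(152 - 9*841*34²)/582 = 314500 - 157*(152 - 9*841*1156)*(1/582) = 314500 - 157*(152 - 8749764)*(1/582) = 314500 - 157*(-8749612*1/582) = 314500 - 157*(-4374806)/291 = 314500 - 1*(-686844542/291) = 314500 + 686844542/291 = 778364042/291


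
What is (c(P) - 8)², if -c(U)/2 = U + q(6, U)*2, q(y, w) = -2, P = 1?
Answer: 4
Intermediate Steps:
c(U) = 8 - 2*U (c(U) = -2*(U - 2*2) = -2*(U - 4) = -2*(-4 + U) = 8 - 2*U)
(c(P) - 8)² = ((8 - 2*1) - 8)² = ((8 - 2) - 8)² = (6 - 8)² = (-2)² = 4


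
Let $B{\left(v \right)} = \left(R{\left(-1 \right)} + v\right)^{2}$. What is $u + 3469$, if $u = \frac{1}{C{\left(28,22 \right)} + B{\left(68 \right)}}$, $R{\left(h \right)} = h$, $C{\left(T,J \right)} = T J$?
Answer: $\frac{17709246}{5105} \approx 3469.0$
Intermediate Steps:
$C{\left(T,J \right)} = J T$
$B{\left(v \right)} = \left(-1 + v\right)^{2}$
$u = \frac{1}{5105}$ ($u = \frac{1}{22 \cdot 28 + \left(-1 + 68\right)^{2}} = \frac{1}{616 + 67^{2}} = \frac{1}{616 + 4489} = \frac{1}{5105} \approx 0.00019589$)
$u + 3469 = \frac{1}{5105} + 3469 = \frac{17709246}{5105}$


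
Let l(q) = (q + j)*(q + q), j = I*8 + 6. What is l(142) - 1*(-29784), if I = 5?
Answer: 83176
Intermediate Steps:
j = 46 (j = 5*8 + 6 = 40 + 6 = 46)
l(q) = 2*q*(46 + q) (l(q) = (q + 46)*(q + q) = (46 + q)*(2*q) = 2*q*(46 + q))
l(142) - 1*(-29784) = 2*142*(46 + 142) - 1*(-29784) = 2*142*188 + 29784 = 53392 + 29784 = 83176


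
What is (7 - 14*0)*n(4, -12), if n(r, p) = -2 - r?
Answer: -42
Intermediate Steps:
(7 - 14*0)*n(4, -12) = (7 - 14*0)*(-2 - 1*4) = (7 + 0)*(-2 - 4) = 7*(-6) = -42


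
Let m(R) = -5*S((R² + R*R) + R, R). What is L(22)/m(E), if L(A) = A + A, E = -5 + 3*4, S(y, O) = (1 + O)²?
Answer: -11/80 ≈ -0.13750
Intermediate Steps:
E = 7 (E = -5 + 12 = 7)
m(R) = -5*(1 + R)²
L(A) = 2*A
L(22)/m(E) = (2*22)/((-5*(1 + 7)²)) = 44/((-5*8²)) = 44/((-5*64)) = 44/(-320) = 44*(-1/320) = -11/80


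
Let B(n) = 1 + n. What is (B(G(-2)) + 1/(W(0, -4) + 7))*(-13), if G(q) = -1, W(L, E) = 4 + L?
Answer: -13/11 ≈ -1.1818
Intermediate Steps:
(B(G(-2)) + 1/(W(0, -4) + 7))*(-13) = ((1 - 1) + 1/((4 + 0) + 7))*(-13) = (0 + 1/(4 + 7))*(-13) = (0 + 1/11)*(-13) = (1/11)*(-13) = -13/11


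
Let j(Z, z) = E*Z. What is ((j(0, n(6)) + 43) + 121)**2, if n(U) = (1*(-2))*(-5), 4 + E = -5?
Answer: 26896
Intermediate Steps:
E = -9 (E = -4 - 5 = -9)
n(U) = 10 (n(U) = -2*(-5) = 10)
j(Z, z) = -9*Z
((j(0, n(6)) + 43) + 121)**2 = ((-9*0 + 43) + 121)**2 = ((0 + 43) + 121)**2 = (43 + 121)**2 = 164**2 = 26896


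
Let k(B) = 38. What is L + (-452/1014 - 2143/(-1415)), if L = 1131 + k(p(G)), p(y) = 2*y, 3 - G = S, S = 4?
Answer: 839413156/717405 ≈ 1170.1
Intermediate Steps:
G = -1 (G = 3 - 1*4 = 3 - 4 = -1)
L = 1169 (L = 1131 + 38 = 1169)
L + (-452/1014 - 2143/(-1415)) = 1169 + (-452/1014 - 2143/(-1415)) = 1169 + (-452*1/1014 - 2143*(-1/1415)) = 1169 + (-226/507 + 2143/1415) = 1169 + 766711/717405 = 839413156/717405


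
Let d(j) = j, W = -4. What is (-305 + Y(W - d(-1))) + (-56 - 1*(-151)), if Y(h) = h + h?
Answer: -216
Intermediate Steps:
Y(h) = 2*h
(-305 + Y(W - d(-1))) + (-56 - 1*(-151)) = (-305 + 2*(-4 - 1*(-1))) + (-56 - 1*(-151)) = (-305 + 2*(-4 + 1)) + (-56 + 151) = (-305 + 2*(-3)) + 95 = (-305 - 6) + 95 = -311 + 95 = -216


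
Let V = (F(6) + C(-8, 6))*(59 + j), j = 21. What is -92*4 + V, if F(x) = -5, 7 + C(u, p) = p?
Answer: -848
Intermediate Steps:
C(u, p) = -7 + p
V = -480 (V = (-5 + (-7 + 6))*(59 + 21) = (-5 - 1)*80 = -6*80 = -480)
-92*4 + V = -92*4 - 480 = -368 - 480 = -848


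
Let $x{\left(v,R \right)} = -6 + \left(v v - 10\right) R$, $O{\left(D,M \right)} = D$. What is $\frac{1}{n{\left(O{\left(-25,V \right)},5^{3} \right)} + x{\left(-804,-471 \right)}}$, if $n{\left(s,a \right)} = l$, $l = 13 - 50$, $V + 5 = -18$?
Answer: $- \frac{1}{304457269} \approx -3.2845 \cdot 10^{-9}$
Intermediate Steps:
$V = -23$ ($V = -5 - 18 = -23$)
$l = -37$ ($l = 13 - 50 = -37$)
$n{\left(s,a \right)} = -37$
$x{\left(v,R \right)} = -6 + R \left(-10 + v^{2}\right)$ ($x{\left(v,R \right)} = -6 + \left(v^{2} - 10\right) R = -6 + \left(-10 + v^{2}\right) R = -6 + R \left(-10 + v^{2}\right)$)
$\frac{1}{n{\left(O{\left(-25,V \right)},5^{3} \right)} + x{\left(-804,-471 \right)}} = \frac{1}{-37 - \left(-4704 + 304461936\right)} = \frac{1}{-37 - 304457232} = \frac{1}{-304457269} = - \frac{1}{304457269}$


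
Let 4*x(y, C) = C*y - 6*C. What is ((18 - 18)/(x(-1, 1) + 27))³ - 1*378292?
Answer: -378292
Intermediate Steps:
x(y, C) = -3*C/2 + C*y/4 (x(y, C) = (C*y - 6*C)/4 = (-6*C + C*y)/4 = -3*C/2 + C*y/4)
((18 - 18)/(x(-1, 1) + 27))³ - 1*378292 = ((18 - 18)/((¼)*1*(-6 - 1) + 27))³ - 1*378292 = (0/((¼)*1*(-7) + 27))³ - 378292 = (0/(-7/4 + 27))³ - 378292 = (0/(101/4))³ - 378292 = (0*(4/101))³ - 378292 = 0³ - 378292 = 0 - 378292 = -378292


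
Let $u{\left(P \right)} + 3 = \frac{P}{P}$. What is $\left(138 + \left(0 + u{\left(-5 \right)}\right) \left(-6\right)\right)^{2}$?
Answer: $22500$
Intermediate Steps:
$u{\left(P \right)} = -2$ ($u{\left(P \right)} = -3 + \frac{P}{P} = -3 + 1 = -2$)
$\left(138 + \left(0 + u{\left(-5 \right)}\right) \left(-6\right)\right)^{2} = \left(138 + \left(0 - 2\right) \left(-6\right)\right)^{2} = \left(138 - -12\right)^{2} = \left(138 + 12\right)^{2} = 150^{2} = 22500$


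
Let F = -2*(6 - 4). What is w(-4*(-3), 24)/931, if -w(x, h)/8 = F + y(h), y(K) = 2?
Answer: 16/931 ≈ 0.017186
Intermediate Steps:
F = -4 (F = -2*2 = -4)
w(x, h) = 16 (w(x, h) = -8*(-4 + 2) = -8*(-2) = 16)
w(-4*(-3), 24)/931 = 16/931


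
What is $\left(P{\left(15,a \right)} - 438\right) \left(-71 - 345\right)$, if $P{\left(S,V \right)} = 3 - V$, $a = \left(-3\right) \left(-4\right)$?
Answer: $185952$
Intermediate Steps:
$a = 12$
$\left(P{\left(15,a \right)} - 438\right) \left(-71 - 345\right) = \left(\left(3 - 12\right) - 438\right) \left(-71 - 345\right) = \left(\left(3 - 12\right) - 438\right) \left(-416\right) = \left(-9 - 438\right) \left(-416\right) = \left(-447\right) \left(-416\right) = 185952$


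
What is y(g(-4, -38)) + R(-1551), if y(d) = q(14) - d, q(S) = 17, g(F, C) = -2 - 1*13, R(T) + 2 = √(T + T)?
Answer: 30 + I*√3102 ≈ 30.0 + 55.696*I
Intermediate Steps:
R(T) = -2 + √2*√T (R(T) = -2 + √(T + T) = -2 + √(2*T) = -2 + √2*√T)
g(F, C) = -15 (g(F, C) = -2 - 13 = -15)
y(d) = 17 - d
y(g(-4, -38)) + R(-1551) = (17 - 1*(-15)) + (-2 + √2*√(-1551)) = (17 + 15) + (-2 + √2*(I*√1551)) = 32 + (-2 + I*√3102) = 30 + I*√3102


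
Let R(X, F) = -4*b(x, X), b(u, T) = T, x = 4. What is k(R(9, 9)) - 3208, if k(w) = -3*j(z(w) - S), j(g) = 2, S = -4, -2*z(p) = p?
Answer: -3214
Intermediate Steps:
z(p) = -p/2
R(X, F) = -4*X
k(w) = -6 (k(w) = -3*2 = -6)
k(R(9, 9)) - 3208 = -6 - 3208 = -3214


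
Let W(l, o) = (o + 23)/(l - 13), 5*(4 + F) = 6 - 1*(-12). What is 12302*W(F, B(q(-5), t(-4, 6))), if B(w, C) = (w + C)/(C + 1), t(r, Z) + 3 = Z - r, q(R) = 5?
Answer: -1506995/67 ≈ -22492.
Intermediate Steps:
t(r, Z) = -3 + Z - r (t(r, Z) = -3 + (Z - r) = -3 + Z - r)
B(w, C) = (C + w)/(1 + C)
F = -⅖ (F = -4 + (6 - 1*(-12))/5 = -4 + (6 + 12)/5 = -4 + (⅕)*18 = -4 + 18/5 = -⅖ ≈ -0.40000)
W(l, o) = (23 + o)/(-13 + l)
12302*W(F, B(q(-5), t(-4, 6))) = 12302*((23 + ((-3 + 6 - 1*(-4)) + 5)/(1 + (-3 + 6 - 1*(-4))))/(-13 - ⅖)) = 12302*((23 + ((-3 + 6 + 4) + 5)/(1 + (-3 + 6 + 4)))/(-67/5)) = 12302*(-5*(23 + (7 + 5)/(1 + 7))/67) = 12302*(-5*(23 + 12/8)/67) = 12302*(-5*(23 + (⅛)*12)/67) = 12302*(-5*(23 + 3/2)/67) = 12302*(-5/67*49/2) = 12302*(-245/134) = -1506995/67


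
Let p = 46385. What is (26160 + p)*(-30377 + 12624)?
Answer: -1287891385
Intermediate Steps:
(26160 + p)*(-30377 + 12624) = (26160 + 46385)*(-30377 + 12624) = 72545*(-17753) = -1287891385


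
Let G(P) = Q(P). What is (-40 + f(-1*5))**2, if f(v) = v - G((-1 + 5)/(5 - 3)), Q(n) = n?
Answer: 2209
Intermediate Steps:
G(P) = P
f(v) = -2 + v (f(v) = v - (-1 + 5)/(5 - 3) = v - 4/2 = v - 1*2 = v - 2 = -2 + v)
(-40 + f(-1*5))**2 = (-40 + (-2 - 1*5))**2 = (-40 + (-2 - 5))**2 = (-40 - 7)**2 = (-47)**2 = 2209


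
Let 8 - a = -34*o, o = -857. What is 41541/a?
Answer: -13847/9710 ≈ -1.4261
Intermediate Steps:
a = -29130 (a = 8 - (-34)*(-857) = 8 - 1*29138 = 8 - 29138 = -29130)
41541/a = 41541/(-29130) = 41541*(-1/29130) = -13847/9710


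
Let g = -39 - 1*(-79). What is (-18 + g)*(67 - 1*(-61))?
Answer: 2816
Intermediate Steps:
g = 40 (g = -39 + 79 = 40)
(-18 + g)*(67 - 1*(-61)) = (-18 + 40)*(67 - 1*(-61)) = 22*(67 + 61) = 22*128 = 2816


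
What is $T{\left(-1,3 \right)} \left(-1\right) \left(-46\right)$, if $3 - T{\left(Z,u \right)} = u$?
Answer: $0$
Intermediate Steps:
$T{\left(Z,u \right)} = 3 - u$
$T{\left(-1,3 \right)} \left(-1\right) \left(-46\right) = \left(3 - 3\right) \left(-1\right) \left(-46\right) = 0 \left(-1\right) \left(-46\right) = 0 \left(-46\right) = 0$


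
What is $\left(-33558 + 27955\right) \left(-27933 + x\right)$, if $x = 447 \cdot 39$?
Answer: $58831500$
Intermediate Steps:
$x = 17433$
$\left(-33558 + 27955\right) \left(-27933 + x\right) = \left(-33558 + 27955\right) \left(-27933 + 17433\right) = \left(-5603\right) \left(-10500\right) = 58831500$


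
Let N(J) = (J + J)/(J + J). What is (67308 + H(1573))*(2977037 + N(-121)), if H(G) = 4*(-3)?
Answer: 200342749248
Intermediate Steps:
H(G) = -12
N(J) = 1 (N(J) = (2*J)/((2*J)) = (2*J)*(1/(2*J)) = 1)
(67308 + H(1573))*(2977037 + N(-121)) = (67308 - 12)*(2977037 + 1) = 67296*2977038 = 200342749248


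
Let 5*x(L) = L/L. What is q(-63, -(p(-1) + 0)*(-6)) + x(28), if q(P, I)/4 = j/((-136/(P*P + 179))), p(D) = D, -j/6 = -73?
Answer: -267179/5 ≈ -53436.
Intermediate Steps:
j = 438 (j = -6*(-73) = 438)
x(L) = ⅕ (x(L) = (L/L)/5 = (⅕)*1 = ⅕)
q(P, I) = -39201/17 - 219*P²/17 (q(P, I) = 4*(438/((-136/(P*P + 179)))) = 4*(438/((-136/(P² + 179)))) = 4*(438/((-136/(179 + P²)))) = 4*(438*(-179/136 - P²/136)) = 4*(-39201/68 - 219*P²/68) = -39201/17 - 219*P²/17)
q(-63, -(p(-1) + 0)*(-6)) + x(28) = (-39201/17 - 219/17*(-63)²) + ⅕ = (-39201/17 - 219/17*3969) + ⅕ = (-39201/17 - 869211/17) + ⅕ = -53436 + ⅕ = -267179/5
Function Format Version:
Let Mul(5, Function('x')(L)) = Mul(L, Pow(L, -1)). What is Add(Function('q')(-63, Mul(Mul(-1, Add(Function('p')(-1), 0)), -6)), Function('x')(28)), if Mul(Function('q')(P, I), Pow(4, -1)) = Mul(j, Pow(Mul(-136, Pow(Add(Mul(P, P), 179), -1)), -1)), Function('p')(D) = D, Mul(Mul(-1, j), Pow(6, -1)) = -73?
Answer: Rational(-267179, 5) ≈ -53436.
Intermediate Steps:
j = 438 (j = Mul(-6, -73) = 438)
Function('x')(L) = Rational(1, 5) (Function('x')(L) = Mul(Rational(1, 5), Mul(L, Pow(L, -1))) = Mul(Rational(1, 5), 1) = Rational(1, 5))
Function('q')(P, I) = Add(Rational(-39201, 17), Mul(Rational(-219, 17), Pow(P, 2))) (Function('q')(P, I) = Mul(4, Mul(438, Pow(Mul(-136, Pow(Add(Mul(P, P), 179), -1)), -1))) = Mul(4, Mul(438, Pow(Mul(-136, Pow(Add(Pow(P, 2), 179), -1)), -1))) = Mul(4, Mul(438, Pow(Mul(-136, Pow(Add(179, Pow(P, 2)), -1)), -1))) = Mul(4, Mul(438, Add(Rational(-179, 136), Mul(Rational(-1, 136), Pow(P, 2))))) = Mul(4, Add(Rational(-39201, 68), Mul(Rational(-219, 68), Pow(P, 2)))) = Add(Rational(-39201, 17), Mul(Rational(-219, 17), Pow(P, 2))))
Add(Function('q')(-63, Mul(Mul(-1, Add(Function('p')(-1), 0)), -6)), Function('x')(28)) = Add(Add(Rational(-39201, 17), Mul(Rational(-219, 17), Pow(-63, 2))), Rational(1, 5)) = Add(Add(Rational(-39201, 17), Mul(Rational(-219, 17), 3969)), Rational(1, 5)) = Add(Add(Rational(-39201, 17), Rational(-869211, 17)), Rational(1, 5)) = Add(-53436, Rational(1, 5)) = Rational(-267179, 5)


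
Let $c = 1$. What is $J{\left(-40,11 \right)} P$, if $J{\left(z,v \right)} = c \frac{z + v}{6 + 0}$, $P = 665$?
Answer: $- \frac{19285}{6} \approx -3214.2$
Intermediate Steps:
$J{\left(z,v \right)} = \frac{v}{6} + \frac{z}{6}$ ($J{\left(z,v \right)} = 1 \frac{z + v}{6 + 0} = 1 \frac{v + z}{6} = 1 \left(v + z\right) \frac{1}{6} = 1 \left(\frac{v}{6} + \frac{z}{6}\right) = \frac{v}{6} + \frac{z}{6}$)
$J{\left(-40,11 \right)} P = \left(\frac{1}{6} \cdot 11 + \frac{1}{6} \left(-40\right)\right) 665 = \left(\frac{11}{6} - \frac{20}{3}\right) 665 = \left(- \frac{29}{6}\right) 665 = - \frac{19285}{6}$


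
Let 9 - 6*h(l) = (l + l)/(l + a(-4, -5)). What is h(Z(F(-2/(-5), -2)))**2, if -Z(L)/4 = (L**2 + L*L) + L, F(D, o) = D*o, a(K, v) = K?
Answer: 10609/5476 ≈ 1.9374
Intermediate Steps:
Z(L) = -8*L**2 - 4*L (Z(L) = -4*((L**2 + L*L) + L) = -4*((L**2 + L**2) + L) = -4*(2*L**2 + L) = -4*(L + 2*L**2) = -8*L**2 - 4*L)
h(l) = 3/2 - l/(3*(-4 + l)) (h(l) = 3/2 - (l + l)/(6*(l - 4)) = 3/2 - 2*l/(6*(-4 + l)) = 3/2 - l/(3*(-4 + l)))
h(Z(F(-2/(-5), -2)))**2 = ((-36 + 7*(-4*-2/(-5)*(-2)*(1 + 2*(-2/(-5)*(-2)))))/(6*(-4 - 4*-2/(-5)*(-2)*(1 + 2*(-2/(-5)*(-2))))))**2 = ((-36 + 7*(-4*-2*(-1/5)*(-2)*(1 + 2*(-2*(-1/5)*(-2)))))/(6*(-4 - 4*-2*(-1/5)*(-2)*(1 + 2*(-2*(-1/5)*(-2))))))**2 = ((-36 + 7*(-4*(2/5)*(-2)*(1 + 2*((2/5)*(-2)))))/(6*(-4 - 4*(2/5)*(-2)*(1 + 2*((2/5)*(-2))))))**2 = ((-36 + 7*(-4*(-4/5)*(1 + 2*(-4/5))))/(6*(-4 - 4*(-4/5)*(1 + 2*(-4/5)))))**2 = ((-36 + 7*(-4*(-4/5)*(1 - 8/5)))/(6*(-4 - 4*(-4/5)*(1 - 8/5))))**2 = ((-36 + 7*(-4*(-4/5)*(-3/5)))/(6*(-4 - 4*(-4/5)*(-3/5))))**2 = ((-36 + 7*(-48/25))/(6*(-4 - 48/25)))**2 = ((-36 - 336/25)/(6*(-148/25)))**2 = ((1/6)*(-25/148)*(-1236/25))**2 = (103/74)**2 = 10609/5476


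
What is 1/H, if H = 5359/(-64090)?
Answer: -64090/5359 ≈ -11.959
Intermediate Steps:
H = -5359/64090 (H = 5359*(-1/64090) = -5359/64090 ≈ -0.083617)
1/H = 1/(-5359/64090) = -64090/5359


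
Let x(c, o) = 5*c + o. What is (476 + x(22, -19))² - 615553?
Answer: -294064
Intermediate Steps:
x(c, o) = o + 5*c
(476 + x(22, -19))² - 615553 = (476 + (-19 + 5*22))² - 615553 = (476 + (-19 + 110))² - 615553 = (476 + 91)² - 615553 = 567² - 615553 = 321489 - 615553 = -294064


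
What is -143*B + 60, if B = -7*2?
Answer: 2062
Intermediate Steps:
B = -14
-143*B + 60 = -143*(-14) + 60 = 2002 + 60 = 2062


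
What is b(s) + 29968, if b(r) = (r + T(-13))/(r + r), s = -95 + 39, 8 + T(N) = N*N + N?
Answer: 839081/28 ≈ 29967.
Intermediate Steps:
T(N) = -8 + N + N² (T(N) = -8 + (N*N + N) = -8 + (N² + N) = -8 + (N + N²) = -8 + N + N²)
s = -56
b(r) = (148 + r)/(2*r) (b(r) = (r + (-8 - 13 + (-13)²))/(r + r) = (r + (-8 - 13 + 169))/((2*r)) = (r + 148)*(1/(2*r)) = (148 + r)*(1/(2*r)) = (148 + r)/(2*r))
b(s) + 29968 = (½)*(148 - 56)/(-56) + 29968 = (½)*(-1/56)*92 + 29968 = -23/28 + 29968 = 839081/28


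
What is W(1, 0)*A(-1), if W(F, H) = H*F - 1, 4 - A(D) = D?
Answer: -5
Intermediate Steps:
A(D) = 4 - D
W(F, H) = -1 + F*H (W(F, H) = F*H - 1 = -1 + F*H)
W(1, 0)*A(-1) = (-1 + 1*0)*(4 - 1*(-1)) = (-1 + 0)*(4 + 1) = -1*5 = -5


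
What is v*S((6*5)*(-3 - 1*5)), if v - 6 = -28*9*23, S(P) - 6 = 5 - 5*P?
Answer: -7011690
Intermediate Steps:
S(P) = 11 - 5*P (S(P) = 6 + (5 - 5*P) = 11 - 5*P)
v = -5790 (v = 6 - 28*9*23 = 6 - 252*23 = 6 - 5796 = -5790)
v*S((6*5)*(-3 - 1*5)) = -5790*(11 - 5*6*5*(-3 - 1*5)) = -5790*(11 - 150*(-3 - 5)) = -5790*(11 - 150*(-8)) = -5790*(11 - 5*(-240)) = -5790*(11 + 1200) = -5790*1211 = -7011690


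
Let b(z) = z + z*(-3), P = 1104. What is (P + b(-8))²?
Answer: 1254400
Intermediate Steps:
b(z) = -2*z (b(z) = z - 3*z = -2*z)
(P + b(-8))² = (1104 - 2*(-8))² = (1104 + 16)² = 1120² = 1254400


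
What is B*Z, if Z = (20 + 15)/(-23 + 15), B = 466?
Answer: -8155/4 ≈ -2038.8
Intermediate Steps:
Z = -35/8 (Z = 35/(-8) = 35*(-⅛) = -35/8 ≈ -4.3750)
B*Z = 466*(-35/8) = -8155/4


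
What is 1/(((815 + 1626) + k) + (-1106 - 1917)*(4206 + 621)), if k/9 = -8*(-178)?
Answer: -1/14576764 ≈ -6.8602e-8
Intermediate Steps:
k = 12816 (k = 9*(-8*(-178)) = 9*1424 = 12816)
1/(((815 + 1626) + k) + (-1106 - 1917)*(4206 + 621)) = 1/(((815 + 1626) + 12816) + (-1106 - 1917)*(4206 + 621)) = 1/((2441 + 12816) - 3023*4827) = 1/(15257 - 14592021) = 1/(-14576764) = -1/14576764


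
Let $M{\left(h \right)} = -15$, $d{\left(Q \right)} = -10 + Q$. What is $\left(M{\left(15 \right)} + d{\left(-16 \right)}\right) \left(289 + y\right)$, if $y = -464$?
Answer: $7175$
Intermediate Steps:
$\left(M{\left(15 \right)} + d{\left(-16 \right)}\right) \left(289 + y\right) = \left(-15 - 26\right) \left(289 - 464\right) = \left(-15 - 26\right) \left(-175\right) = \left(-41\right) \left(-175\right) = 7175$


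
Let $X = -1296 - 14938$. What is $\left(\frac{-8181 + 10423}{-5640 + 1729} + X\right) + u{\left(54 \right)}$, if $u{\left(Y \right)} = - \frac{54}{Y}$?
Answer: $- \frac{63497327}{3911} \approx -16236.0$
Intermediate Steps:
$X = -16234$
$\left(\frac{-8181 + 10423}{-5640 + 1729} + X\right) + u{\left(54 \right)} = \left(\frac{-8181 + 10423}{-5640 + 1729} - 16234\right) - \frac{54}{54} = \left(\frac{2242}{-3911} - 16234\right) - 1 = \left(2242 \left(- \frac{1}{3911}\right) - 16234\right) - 1 = \left(- \frac{2242}{3911} - 16234\right) - 1 = - \frac{63493416}{3911} - 1 = - \frac{63497327}{3911}$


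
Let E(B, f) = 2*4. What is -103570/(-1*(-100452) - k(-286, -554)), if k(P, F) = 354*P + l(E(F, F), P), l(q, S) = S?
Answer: -51785/100991 ≈ -0.51277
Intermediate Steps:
E(B, f) = 8
k(P, F) = 355*P (k(P, F) = 354*P + P = 355*P)
-103570/(-1*(-100452) - k(-286, -554)) = -103570/(-1*(-100452) - 355*(-286)) = -103570/(100452 - 1*(-101530)) = -103570/(100452 + 101530) = -103570/201982 = -103570*1/201982 = -51785/100991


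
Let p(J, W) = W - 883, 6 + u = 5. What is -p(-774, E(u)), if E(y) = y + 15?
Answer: 869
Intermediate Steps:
u = -1 (u = -6 + 5 = -1)
E(y) = 15 + y
p(J, W) = -883 + W
-p(-774, E(u)) = -(-883 + (15 - 1)) = -(-883 + 14) = -1*(-869) = 869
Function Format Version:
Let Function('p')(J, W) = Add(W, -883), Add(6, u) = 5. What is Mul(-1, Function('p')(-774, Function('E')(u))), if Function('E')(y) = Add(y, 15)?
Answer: 869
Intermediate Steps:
u = -1 (u = Add(-6, 5) = -1)
Function('E')(y) = Add(15, y)
Function('p')(J, W) = Add(-883, W)
Mul(-1, Function('p')(-774, Function('E')(u))) = Mul(-1, Add(-883, Add(15, -1))) = Mul(-1, Add(-883, 14)) = Mul(-1, -869) = 869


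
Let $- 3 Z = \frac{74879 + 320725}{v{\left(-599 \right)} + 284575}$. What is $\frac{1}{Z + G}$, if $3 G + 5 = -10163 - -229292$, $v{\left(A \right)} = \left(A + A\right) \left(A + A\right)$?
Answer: $\frac{5159337}{376844457992} \approx 1.3691 \cdot 10^{-5}$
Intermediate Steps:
$v{\left(A \right)} = 4 A^{2}$ ($v{\left(A \right)} = 2 A 2 A = 4 A^{2}$)
$G = \frac{219124}{3}$ ($G = - \frac{5}{3} + \frac{-10163 - -229292}{3} = - \frac{5}{3} + \frac{-10163 + 229292}{3} = - \frac{5}{3} + \frac{1}{3} \cdot 219129 = - \frac{5}{3} + 73043 = \frac{219124}{3} \approx 73041.0$)
$Z = - \frac{131868}{1719779}$ ($Z = - \frac{\left(74879 + 320725\right) \frac{1}{4 \left(-599\right)^{2} + 284575}}{3} = - \frac{395604 \frac{1}{4 \cdot 358801 + 284575}}{3} = - \frac{395604 \frac{1}{1435204 + 284575}}{3} = - \frac{395604 \cdot \frac{1}{1719779}}{3} = \left(- \frac{1}{3}\right) \frac{395604}{1719779} = - \frac{131868}{1719779} \approx -0.076677$)
$\frac{1}{Z + G} = \frac{1}{- \frac{131868}{1719779} + \frac{219124}{3}} = \frac{1}{\frac{376844457992}{5159337}} = \frac{5159337}{376844457992}$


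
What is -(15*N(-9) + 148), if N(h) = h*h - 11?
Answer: -1198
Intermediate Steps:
N(h) = -11 + h² (N(h) = h² - 11 = -11 + h²)
-(15*N(-9) + 148) = -(15*(-11 + (-9)²) + 148) = -(15*(-11 + 81) + 148) = -(15*70 + 148) = -(1050 + 148) = -1*1198 = -1198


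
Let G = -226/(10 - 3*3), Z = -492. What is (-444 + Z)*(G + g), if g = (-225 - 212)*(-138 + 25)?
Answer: -46009080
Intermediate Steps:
g = 49381 (g = -437*(-113) = 49381)
G = -226 (G = -226/(10 - 9) = -226/1 = -226*1 = -226)
(-444 + Z)*(G + g) = (-444 - 492)*(-226 + 49381) = -936*49155 = -46009080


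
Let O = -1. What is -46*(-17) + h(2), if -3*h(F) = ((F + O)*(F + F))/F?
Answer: 2344/3 ≈ 781.33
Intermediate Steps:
h(F) = ⅔ - 2*F/3 (h(F) = -(F - 1)*(F + F)/(3*F) = -(-1 + F)*(2*F)/(3*F) = -2*F*(-1 + F)/(3*F) = -(-2 + 2*F)/3 = ⅔ - 2*F/3)
-46*(-17) + h(2) = -46*(-17) + (⅔ - ⅔*2) = 782 + (⅔ - 4/3) = 782 - ⅔ = 2344/3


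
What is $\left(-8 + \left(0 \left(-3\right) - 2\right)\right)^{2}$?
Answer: $100$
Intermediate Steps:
$\left(-8 + \left(0 \left(-3\right) - 2\right)\right)^{2} = \left(-8 + \left(0 - 2\right)\right)^{2} = \left(-8 - 2\right)^{2} = \left(-10\right)^{2} = 100$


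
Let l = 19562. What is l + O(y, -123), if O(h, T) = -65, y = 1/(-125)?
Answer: 19497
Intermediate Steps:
y = -1/125 ≈ -0.0080000
l + O(y, -123) = 19562 - 65 = 19497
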